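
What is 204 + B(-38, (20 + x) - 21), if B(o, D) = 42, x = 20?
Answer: 246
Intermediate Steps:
204 + B(-38, (20 + x) - 21) = 204 + 42 = 246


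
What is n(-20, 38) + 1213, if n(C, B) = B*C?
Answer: 453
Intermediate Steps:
n(-20, 38) + 1213 = 38*(-20) + 1213 = -760 + 1213 = 453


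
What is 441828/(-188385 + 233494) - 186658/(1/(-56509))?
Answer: 475803278336326/45109 ≈ 1.0548e+10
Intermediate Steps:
441828/(-188385 + 233494) - 186658/(1/(-56509)) = 441828/45109 - 186658/(-1/56509) = 441828*(1/45109) - 186658*(-56509) = 441828/45109 + 10547856922 = 475803278336326/45109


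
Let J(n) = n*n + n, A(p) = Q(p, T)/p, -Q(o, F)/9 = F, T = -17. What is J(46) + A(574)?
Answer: 1241141/574 ≈ 2162.3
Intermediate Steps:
Q(o, F) = -9*F
A(p) = 153/p (A(p) = (-9*(-17))/p = 153/p)
J(n) = n + n**2 (J(n) = n**2 + n = n + n**2)
J(46) + A(574) = 46*(1 + 46) + 153/574 = 46*47 + 153*(1/574) = 2162 + 153/574 = 1241141/574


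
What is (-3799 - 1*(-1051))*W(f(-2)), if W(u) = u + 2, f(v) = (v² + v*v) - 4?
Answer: -16488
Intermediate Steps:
f(v) = -4 + 2*v² (f(v) = (v² + v²) - 4 = 2*v² - 4 = -4 + 2*v²)
W(u) = 2 + u
(-3799 - 1*(-1051))*W(f(-2)) = (-3799 - 1*(-1051))*(2 + (-4 + 2*(-2)²)) = (-3799 + 1051)*(2 + (-4 + 2*4)) = -2748*(2 + (-4 + 8)) = -2748*(2 + 4) = -2748*6 = -16488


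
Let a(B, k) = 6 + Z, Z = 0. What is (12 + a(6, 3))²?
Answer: 324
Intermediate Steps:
a(B, k) = 6 (a(B, k) = 6 + 0 = 6)
(12 + a(6, 3))² = (12 + 6)² = 18² = 324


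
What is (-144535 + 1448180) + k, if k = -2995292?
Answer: -1691647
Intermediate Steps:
(-144535 + 1448180) + k = (-144535 + 1448180) - 2995292 = 1303645 - 2995292 = -1691647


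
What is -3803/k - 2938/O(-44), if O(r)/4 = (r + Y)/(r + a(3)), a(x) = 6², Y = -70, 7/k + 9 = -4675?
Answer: 1015334798/399 ≈ 2.5447e+6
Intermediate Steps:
k = -7/4684 (k = 7/(-9 - 4675) = 7/(-4684) = 7*(-1/4684) = -7/4684 ≈ -0.0014944)
a(x) = 36
O(r) = 4*(-70 + r)/(36 + r) (O(r) = 4*((r - 70)/(r + 36)) = 4*((-70 + r)/(36 + r)) = 4*(-70 + r)/(36 + r))
-3803/k - 2938/O(-44) = -3803/(-7/4684) - 2938*(36 - 44)/(4*(-70 - 44)) = -3803*(-4684/7) - 2938/(4*(-114)/(-8)) = 17813252/7 - 2938/(4*(-⅛)*(-114)) = 17813252/7 - 2938/57 = 1015334798/399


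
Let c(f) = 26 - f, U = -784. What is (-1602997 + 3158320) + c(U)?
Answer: 1556133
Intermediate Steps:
(-1602997 + 3158320) + c(U) = (-1602997 + 3158320) + (26 - 1*(-784)) = 1555323 + (26 + 784) = 1555323 + 810 = 1556133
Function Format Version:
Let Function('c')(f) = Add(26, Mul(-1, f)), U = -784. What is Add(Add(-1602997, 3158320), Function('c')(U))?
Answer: 1556133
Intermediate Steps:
Add(Add(-1602997, 3158320), Function('c')(U)) = Add(Add(-1602997, 3158320), Add(26, Mul(-1, -784))) = Add(1555323, Add(26, 784)) = Add(1555323, 810) = 1556133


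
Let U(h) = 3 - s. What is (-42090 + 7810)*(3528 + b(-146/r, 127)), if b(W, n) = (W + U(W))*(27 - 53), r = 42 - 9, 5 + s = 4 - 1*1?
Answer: -3974080400/33 ≈ -1.2043e+8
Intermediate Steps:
s = -2 (s = -5 + (4 - 1*1) = -5 + (4 - 1) = -5 + 3 = -2)
r = 33
U(h) = 5 (U(h) = 3 - 1*(-2) = 3 + 2 = 5)
b(W, n) = -130 - 26*W (b(W, n) = (W + 5)*(27 - 53) = (5 + W)*(-26) = -130 - 26*W)
(-42090 + 7810)*(3528 + b(-146/r, 127)) = (-42090 + 7810)*(3528 + (-130 - (-3796)/33)) = -34280*(3528 + (-130 - (-3796)/33)) = -34280*(3528 + (-130 - 26*(-146/33))) = -34280*(3528 + (-130 + 3796/33)) = -34280*(3528 - 494/33) = -34280*115930/33 = -3974080400/33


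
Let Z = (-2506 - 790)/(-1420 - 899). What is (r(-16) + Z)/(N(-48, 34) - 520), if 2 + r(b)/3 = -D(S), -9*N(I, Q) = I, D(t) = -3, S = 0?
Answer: -10253/1193512 ≈ -0.0085906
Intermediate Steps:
Z = 3296/2319 (Z = -3296/(-2319) = -3296*(-1/2319) = 3296/2319 ≈ 1.4213)
N(I, Q) = -I/9
r(b) = 3 (r(b) = -6 + 3*(-1*(-3)) = -6 + 3*3 = -6 + 9 = 3)
(r(-16) + Z)/(N(-48, 34) - 520) = (3 + 3296/2319)/(-1/9*(-48) - 520) = 10253/(2319*(16/3 - 520)) = 10253/(2319*(-1544/3)) = (10253/2319)*(-3/1544) = -10253/1193512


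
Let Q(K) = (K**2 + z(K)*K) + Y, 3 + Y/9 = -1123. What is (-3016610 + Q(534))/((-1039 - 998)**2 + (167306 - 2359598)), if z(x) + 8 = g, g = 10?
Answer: -2740520/1957077 ≈ -1.4003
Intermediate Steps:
Y = -10134 (Y = -27 + 9*(-1123) = -27 - 10107 = -10134)
z(x) = 2 (z(x) = -8 + 10 = 2)
Q(K) = -10134 + K**2 + 2*K (Q(K) = (K**2 + 2*K) - 10134 = -10134 + K**2 + 2*K)
(-3016610 + Q(534))/((-1039 - 998)**2 + (167306 - 2359598)) = (-3016610 + (-10134 + 534**2 + 2*534))/((-1039 - 998)**2 + (167306 - 2359598)) = (-3016610 + (-10134 + 285156 + 1068))/((-2037)**2 - 2192292) = (-3016610 + 276090)/(4149369 - 2192292) = -2740520/1957077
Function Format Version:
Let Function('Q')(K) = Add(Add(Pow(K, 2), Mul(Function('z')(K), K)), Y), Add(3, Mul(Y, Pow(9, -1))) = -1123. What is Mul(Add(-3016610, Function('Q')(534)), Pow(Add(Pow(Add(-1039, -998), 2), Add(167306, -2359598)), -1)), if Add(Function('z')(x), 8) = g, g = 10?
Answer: Rational(-2740520, 1957077) ≈ -1.4003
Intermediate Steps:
Y = -10134 (Y = Add(-27, Mul(9, -1123)) = Add(-27, -10107) = -10134)
Function('z')(x) = 2 (Function('z')(x) = Add(-8, 10) = 2)
Function('Q')(K) = Add(-10134, Pow(K, 2), Mul(2, K)) (Function('Q')(K) = Add(Add(Pow(K, 2), Mul(2, K)), -10134) = Add(-10134, Pow(K, 2), Mul(2, K)))
Mul(Add(-3016610, Function('Q')(534)), Pow(Add(Pow(Add(-1039, -998), 2), Add(167306, -2359598)), -1)) = Mul(Add(-3016610, Add(-10134, Pow(534, 2), Mul(2, 534))), Pow(Add(Pow(Add(-1039, -998), 2), Add(167306, -2359598)), -1)) = Mul(Add(-3016610, Add(-10134, 285156, 1068)), Pow(Add(Pow(-2037, 2), -2192292), -1)) = Mul(Add(-3016610, 276090), Pow(Add(4149369, -2192292), -1)) = Mul(-2740520, Pow(1957077, -1)) = Mul(-2740520, Rational(1, 1957077)) = Rational(-2740520, 1957077)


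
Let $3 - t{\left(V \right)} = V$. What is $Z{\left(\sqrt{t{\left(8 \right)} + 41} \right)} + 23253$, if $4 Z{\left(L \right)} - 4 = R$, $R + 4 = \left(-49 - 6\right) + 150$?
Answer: $\frac{93107}{4} \approx 23277.0$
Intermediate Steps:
$t{\left(V \right)} = 3 - V$
$R = 91$ ($R = -4 + \left(\left(-49 - 6\right) + 150\right) = -4 + \left(-55 + 150\right) = -4 + 95 = 91$)
$Z{\left(L \right)} = \frac{95}{4}$ ($Z{\left(L \right)} = 1 + \frac{1}{4} \cdot 91 = 1 + \frac{91}{4} = \frac{95}{4}$)
$Z{\left(\sqrt{t{\left(8 \right)} + 41} \right)} + 23253 = \frac{95}{4} + 23253 = \frac{93107}{4}$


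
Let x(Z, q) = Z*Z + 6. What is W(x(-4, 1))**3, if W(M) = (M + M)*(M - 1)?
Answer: 788889024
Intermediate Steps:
x(Z, q) = 6 + Z**2 (x(Z, q) = Z**2 + 6 = 6 + Z**2)
W(M) = 2*M*(-1 + M) (W(M) = (2*M)*(-1 + M) = 2*M*(-1 + M))
W(x(-4, 1))**3 = (2*(6 + (-4)**2)*(-1 + (6 + (-4)**2)))**3 = (2*(6 + 16)*(-1 + (6 + 16)))**3 = (2*22*(-1 + 22))**3 = (2*22*21)**3 = 924**3 = 788889024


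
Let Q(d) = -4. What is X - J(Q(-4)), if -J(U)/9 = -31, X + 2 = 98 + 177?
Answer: -6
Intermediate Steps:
X = 273 (X = -2 + (98 + 177) = -2 + 275 = 273)
J(U) = 279 (J(U) = -9*(-31) = 279)
X - J(Q(-4)) = 273 - 1*279 = 273 - 279 = -6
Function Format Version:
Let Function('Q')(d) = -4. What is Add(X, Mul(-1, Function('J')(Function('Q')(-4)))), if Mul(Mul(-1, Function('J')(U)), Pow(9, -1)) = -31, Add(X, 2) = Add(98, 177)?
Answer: -6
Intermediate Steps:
X = 273 (X = Add(-2, Add(98, 177)) = Add(-2, 275) = 273)
Function('J')(U) = 279 (Function('J')(U) = Mul(-9, -31) = 279)
Add(X, Mul(-1, Function('J')(Function('Q')(-4)))) = Add(273, Mul(-1, 279)) = Add(273, -279) = -6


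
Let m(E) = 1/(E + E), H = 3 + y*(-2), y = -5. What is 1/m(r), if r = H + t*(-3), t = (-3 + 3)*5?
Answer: 26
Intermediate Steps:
t = 0 (t = 0*5 = 0)
H = 13 (H = 3 - 5*(-2) = 3 + 10 = 13)
r = 13 (r = 13 + 0*(-3) = 13 + 0 = 13)
m(E) = 1/(2*E)
1/m(r) = 1/((1/2)/13) = 1/((1/2)*(1/13)) = 1/(1/26) = 26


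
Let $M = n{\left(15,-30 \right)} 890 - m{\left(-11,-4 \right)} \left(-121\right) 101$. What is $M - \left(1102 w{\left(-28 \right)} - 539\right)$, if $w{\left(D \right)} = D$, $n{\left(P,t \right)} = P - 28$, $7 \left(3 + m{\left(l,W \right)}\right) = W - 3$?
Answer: $-29059$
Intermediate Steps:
$m{\left(l,W \right)} = - \frac{24}{7} + \frac{W}{7}$ ($m{\left(l,W \right)} = -3 + \frac{W - 3}{7} = -3 + \frac{-3 + W}{7} = -3 + \left(- \frac{3}{7} + \frac{W}{7}\right) = - \frac{24}{7} + \frac{W}{7}$)
$n{\left(P,t \right)} = -28 + P$
$M = -60454$ ($M = \left(-28 + 15\right) 890 - \left(- \frac{24}{7} + \frac{1}{7} \left(-4\right)\right) \left(-121\right) 101 = \left(-13\right) 890 - \left(- \frac{24}{7} - \frac{4}{7}\right) \left(-121\right) 101 = -11570 - \left(-4\right) \left(-121\right) 101 = -11570 - 484 \cdot 101 = -11570 - 48884 = -60454$)
$M - \left(1102 w{\left(-28 \right)} - 539\right) = -60454 - \left(1102 \left(-28\right) - 539\right) = -60454 - \left(-30856 - 539\right) = -60454 - -31395 = -60454 + 31395 = -29059$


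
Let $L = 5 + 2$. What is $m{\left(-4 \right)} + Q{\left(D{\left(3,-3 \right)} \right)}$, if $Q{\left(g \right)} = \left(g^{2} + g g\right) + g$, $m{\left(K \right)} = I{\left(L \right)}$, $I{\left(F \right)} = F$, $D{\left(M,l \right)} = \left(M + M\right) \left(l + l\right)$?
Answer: $2563$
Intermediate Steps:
$D{\left(M,l \right)} = 4 M l$ ($D{\left(M,l \right)} = 2 M 2 l = 4 M l$)
$L = 7$
$m{\left(K \right)} = 7$
$Q{\left(g \right)} = g + 2 g^{2}$ ($Q{\left(g \right)} = \left(g^{2} + g^{2}\right) + g = 2 g^{2} + g = g + 2 g^{2}$)
$m{\left(-4 \right)} + Q{\left(D{\left(3,-3 \right)} \right)} = 7 + 4 \cdot 3 \left(-3\right) \left(1 + 2 \cdot 4 \cdot 3 \left(-3\right)\right) = 7 - 36 \left(1 + 2 \left(-36\right)\right) = 7 - 36 \left(1 - 72\right) = 7 - -2556 = 7 + 2556 = 2563$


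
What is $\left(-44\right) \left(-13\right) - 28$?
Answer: $544$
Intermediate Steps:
$\left(-44\right) \left(-13\right) - 28 = 572 - 28 = 544$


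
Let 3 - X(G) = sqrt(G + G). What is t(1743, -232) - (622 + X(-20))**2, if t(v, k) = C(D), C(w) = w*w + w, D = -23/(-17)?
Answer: -112878145/289 + 2500*I*sqrt(10) ≈ -3.9058e+5 + 7905.7*I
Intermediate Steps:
D = 23/17 (D = -23*(-1/17) = 23/17 ≈ 1.3529)
C(w) = w + w**2 (C(w) = w**2 + w = w + w**2)
X(G) = 3 - sqrt(2)*sqrt(G) (X(G) = 3 - sqrt(G + G) = 3 - sqrt(2*G) = 3 - sqrt(2)*sqrt(G))
t(v, k) = 920/289 (t(v, k) = 23*(1 + 23/17)/17 = (23/17)*(40/17) = 920/289)
t(1743, -232) - (622 + X(-20))**2 = 920/289 - (622 + (3 - sqrt(2)*sqrt(-20)))**2 = 920/289 - (622 + (3 - sqrt(2)*2*I*sqrt(5)))**2 = 920/289 - (622 + (3 - 2*I*sqrt(10)))**2 = 920/289 - (625 - 2*I*sqrt(10))**2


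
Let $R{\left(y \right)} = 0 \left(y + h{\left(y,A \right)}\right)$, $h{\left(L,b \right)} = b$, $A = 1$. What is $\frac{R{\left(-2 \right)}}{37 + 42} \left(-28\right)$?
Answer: $0$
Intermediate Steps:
$R{\left(y \right)} = 0$ ($R{\left(y \right)} = 0 \left(y + 1\right) = 0 \left(1 + y\right) = 0$)
$\frac{R{\left(-2 \right)}}{37 + 42} \left(-28\right) = \frac{1}{37 + 42} \cdot 0 \left(-28\right) = \frac{1}{79} \cdot 0 \left(-28\right) = 0 \left(-28\right) = 0$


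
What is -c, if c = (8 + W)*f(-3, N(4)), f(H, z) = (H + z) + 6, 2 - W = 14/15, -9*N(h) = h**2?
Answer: -1496/135 ≈ -11.081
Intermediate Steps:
N(h) = -h**2/9
W = 16/15 (W = 2 - 14/15 = 16/15 ≈ 1.0667)
f(H, z) = 6 + H + z
c = 1496/135 (c = (8 + 16/15)*(6 - 3 - 1/9*4**2) = 136*(6 - 3 - 1/9*16)/15 = 136*(6 - 3 - 16/9)/15 = (136/15)*(11/9) = 1496/135 ≈ 11.081)
-c = -1*1496/135 = -1496/135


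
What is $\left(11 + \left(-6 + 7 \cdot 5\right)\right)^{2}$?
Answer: $1600$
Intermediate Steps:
$\left(11 + \left(-6 + 7 \cdot 5\right)\right)^{2} = \left(11 + \left(-6 + 35\right)\right)^{2} = \left(11 + 29\right)^{2} = 40^{2} = 1600$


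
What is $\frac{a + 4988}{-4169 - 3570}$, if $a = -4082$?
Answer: $- \frac{906}{7739} \approx -0.11707$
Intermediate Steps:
$\frac{a + 4988}{-4169 - 3570} = \frac{-4082 + 4988}{-4169 - 3570} = \frac{906}{-7739} = 906 \left(- \frac{1}{7739}\right) = - \frac{906}{7739}$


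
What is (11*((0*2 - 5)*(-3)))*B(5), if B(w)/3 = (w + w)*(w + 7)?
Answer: 59400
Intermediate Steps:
B(w) = 6*w*(7 + w) (B(w) = 3*((w + w)*(w + 7)) = 3*((2*w)*(7 + w)) = 3*(2*w*(7 + w)) = 6*w*(7 + w))
(11*((0*2 - 5)*(-3)))*B(5) = (11*((0*2 - 5)*(-3)))*(6*5*(7 + 5)) = (11*((0 - 5)*(-3)))*(6*5*12) = (11*(-5*(-3)))*360 = (11*15)*360 = 165*360 = 59400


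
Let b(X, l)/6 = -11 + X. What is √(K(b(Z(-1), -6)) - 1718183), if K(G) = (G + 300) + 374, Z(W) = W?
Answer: I*√1717581 ≈ 1310.6*I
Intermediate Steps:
b(X, l) = -66 + 6*X (b(X, l) = 6*(-11 + X) = -66 + 6*X)
K(G) = 674 + G (K(G) = (300 + G) + 374 = 674 + G)
√(K(b(Z(-1), -6)) - 1718183) = √((674 + (-66 + 6*(-1))) - 1718183) = √((674 + (-66 - 6)) - 1718183) = √((674 - 72) - 1718183) = √(602 - 1718183) = √(-1717581) = I*√1717581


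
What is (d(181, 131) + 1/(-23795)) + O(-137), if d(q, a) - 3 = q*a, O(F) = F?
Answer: 561014714/23795 ≈ 23577.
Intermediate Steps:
d(q, a) = 3 + a*q (d(q, a) = 3 + q*a = 3 + a*q)
(d(181, 131) + 1/(-23795)) + O(-137) = ((3 + 131*181) + 1/(-23795)) - 137 = ((3 + 23711) - 1/23795) - 137 = (23714 - 1/23795) - 137 = 564274629/23795 - 137 = 561014714/23795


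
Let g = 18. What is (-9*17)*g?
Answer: -2754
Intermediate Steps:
(-9*17)*g = -9*17*18 = -153*18 = -2754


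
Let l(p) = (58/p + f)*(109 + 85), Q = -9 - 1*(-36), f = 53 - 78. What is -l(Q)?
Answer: 119698/27 ≈ 4433.3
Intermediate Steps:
f = -25
Q = 27 (Q = -9 + 36 = 27)
l(p) = -4850 + 11252/p (l(p) = (58/p - 25)*(109 + 85) = (-25 + 58/p)*194 = -4850 + 11252/p)
-l(Q) = -(-4850 + 11252/27) = -1*(-119698/27) = 119698/27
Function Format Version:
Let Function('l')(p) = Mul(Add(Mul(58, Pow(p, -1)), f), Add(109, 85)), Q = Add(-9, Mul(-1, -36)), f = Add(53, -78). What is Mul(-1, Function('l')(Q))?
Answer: Rational(119698, 27) ≈ 4433.3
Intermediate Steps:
f = -25
Q = 27 (Q = Add(-9, 36) = 27)
Function('l')(p) = Add(-4850, Mul(11252, Pow(p, -1))) (Function('l')(p) = Mul(Add(Mul(58, Pow(p, -1)), -25), Add(109, 85)) = Mul(Add(-25, Mul(58, Pow(p, -1))), 194) = Add(-4850, Mul(11252, Pow(p, -1))))
Mul(-1, Function('l')(Q)) = Mul(-1, Add(-4850, Mul(11252, Pow(27, -1)))) = Mul(-1, Add(-4850, Mul(11252, Rational(1, 27)))) = Mul(-1, Add(-4850, Rational(11252, 27))) = Mul(-1, Rational(-119698, 27)) = Rational(119698, 27)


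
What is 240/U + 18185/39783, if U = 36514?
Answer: 336777505/726318231 ≈ 0.46368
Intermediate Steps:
240/U + 18185/39783 = 240/36514 + 18185/39783 = 240*(1/36514) + 18185*(1/39783) = 120/18257 + 18185/39783 = 336777505/726318231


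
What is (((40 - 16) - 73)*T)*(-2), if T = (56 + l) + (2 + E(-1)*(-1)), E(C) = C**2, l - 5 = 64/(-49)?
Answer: 5948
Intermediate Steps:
l = 181/49 (l = 5 + 64/(-49) = 5 + 64*(-1/49) = 5 - 64/49 = 181/49 ≈ 3.6939)
T = 2974/49 (T = (56 + 181/49) + (2 + (-1)**2*(-1)) = 2925/49 + (2 + 1*(-1)) = 2925/49 + (2 - 1) = 2925/49 + 1 = 2974/49 ≈ 60.694)
(((40 - 16) - 73)*T)*(-2) = (((40 - 16) - 73)*(2974/49))*(-2) = ((24 - 73)*(2974/49))*(-2) = -49*2974/49*(-2) = -2974*(-2) = 5948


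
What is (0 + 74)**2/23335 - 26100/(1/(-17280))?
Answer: 10524271685476/23335 ≈ 4.5101e+8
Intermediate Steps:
(0 + 74)**2/23335 - 26100/(1/(-17280)) = 74**2*(1/23335) - 26100/(-1/17280) = 5476*(1/23335) - 26100*(-17280) = 5476/23335 + 451008000 = 10524271685476/23335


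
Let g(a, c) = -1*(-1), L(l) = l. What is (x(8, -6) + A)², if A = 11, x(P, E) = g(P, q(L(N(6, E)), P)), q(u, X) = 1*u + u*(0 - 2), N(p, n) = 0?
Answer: 144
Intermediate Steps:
q(u, X) = -u (q(u, X) = u + u*(-2) = u - 2*u = -u)
g(a, c) = 1
x(P, E) = 1
(x(8, -6) + A)² = (1 + 11)² = 12² = 144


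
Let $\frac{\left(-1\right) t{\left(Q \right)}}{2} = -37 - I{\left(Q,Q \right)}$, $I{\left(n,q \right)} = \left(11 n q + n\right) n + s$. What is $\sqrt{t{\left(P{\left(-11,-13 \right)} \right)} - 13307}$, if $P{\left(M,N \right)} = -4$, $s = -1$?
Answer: $i \sqrt{14611} \approx 120.88 i$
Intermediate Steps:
$I{\left(n,q \right)} = -1 + n \left(n + 11 n q\right)$ ($I{\left(n,q \right)} = \left(11 n q + n\right) n - 1 = \left(n + 11 n q\right) n - 1 = n \left(n + 11 n q\right) - 1 = -1 + n \left(n + 11 n q\right)$)
$t{\left(Q \right)} = 72 + 2 Q^{2} + 22 Q^{3}$ ($t{\left(Q \right)} = - 2 \left(-37 - \left(-1 + Q^{2} + 11 Q Q^{2}\right)\right) = - 2 \left(-37 - \left(-1 + Q^{2} + 11 Q^{3}\right)\right) = - 2 \left(-36 - Q^{2} - 11 Q^{3}\right) = 72 + 2 Q^{2} + 22 Q^{3}$)
$\sqrt{t{\left(P{\left(-11,-13 \right)} \right)} - 13307} = \sqrt{\left(72 + 2 \left(-4\right)^{2} + 22 \left(-4\right)^{3}\right) - 13307} = \sqrt{\left(72 + 2 \cdot 16 + 22 \left(-64\right)\right) + \left(-19520 + 6213\right)} = \sqrt{\left(72 + 32 - 1408\right) - 13307} = \sqrt{-1304 - 13307} = \sqrt{-14611} = i \sqrt{14611}$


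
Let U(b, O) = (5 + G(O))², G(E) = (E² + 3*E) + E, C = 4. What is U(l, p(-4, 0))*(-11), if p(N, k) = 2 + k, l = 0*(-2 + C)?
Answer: -3179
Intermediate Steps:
l = 0 (l = 0*(-2 + 4) = 0*2 = 0)
G(E) = E² + 4*E
U(b, O) = (5 + O*(4 + O))²
U(l, p(-4, 0))*(-11) = (5 + (2 + 0)*(4 + (2 + 0)))²*(-11) = (5 + 2*(4 + 2))²*(-11) = (5 + 2*6)²*(-11) = (5 + 12)²*(-11) = 17²*(-11) = 289*(-11) = -3179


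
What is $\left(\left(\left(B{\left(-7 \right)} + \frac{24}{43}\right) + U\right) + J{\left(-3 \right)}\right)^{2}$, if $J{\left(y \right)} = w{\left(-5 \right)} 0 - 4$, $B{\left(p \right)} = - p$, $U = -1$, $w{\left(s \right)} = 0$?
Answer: $\frac{12100}{1849} \approx 6.5441$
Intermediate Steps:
$J{\left(y \right)} = -4$ ($J{\left(y \right)} = 0 \cdot 0 - 4 = 0 - 4 = -4$)
$\left(\left(\left(B{\left(-7 \right)} + \frac{24}{43}\right) + U\right) + J{\left(-3 \right)}\right)^{2} = \left(\left(\left(\left(-1\right) \left(-7\right) + \frac{24}{43}\right) - 1\right) - 4\right)^{2} = \left(\left(\left(7 + 24 \cdot \frac{1}{43}\right) - 1\right) - 4\right)^{2} = \left(\left(\left(7 + \frac{24}{43}\right) - 1\right) - 4\right)^{2} = \left(\left(\frac{325}{43} - 1\right) - 4\right)^{2} = \left(\frac{282}{43} - 4\right)^{2} = \left(\frac{110}{43}\right)^{2} = \frac{12100}{1849}$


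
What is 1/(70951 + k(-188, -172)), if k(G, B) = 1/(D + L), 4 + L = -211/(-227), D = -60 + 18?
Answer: 10231/725899454 ≈ 1.4094e-5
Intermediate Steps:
D = -42
L = -697/227 (L = -4 - 211/(-227) = -4 - 211*(-1/227) = -4 + 211/227 = -697/227 ≈ -3.0705)
k(G, B) = -227/10231 (k(G, B) = 1/(-42 - 697/227) = 1/(-10231/227) = -227/10231)
1/(70951 + k(-188, -172)) = 1/(70951 - 227/10231) = 1/(725899454/10231) = 10231/725899454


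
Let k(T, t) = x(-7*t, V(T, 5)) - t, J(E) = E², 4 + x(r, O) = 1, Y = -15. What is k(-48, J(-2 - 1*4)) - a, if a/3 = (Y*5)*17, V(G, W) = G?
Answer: 3786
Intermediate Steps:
x(r, O) = -3 (x(r, O) = -4 + 1 = -3)
k(T, t) = -3 - t
a = -3825 (a = 3*(-15*5*17) = 3*(-75*17) = 3*(-1275) = -3825)
k(-48, J(-2 - 1*4)) - a = (-3 - (-2 - 1*4)²) - 1*(-3825) = (-3 - (-2 - 4)²) + 3825 = (-3 - 1*(-6)²) + 3825 = (-3 - 1*36) + 3825 = (-3 - 36) + 3825 = -39 + 3825 = 3786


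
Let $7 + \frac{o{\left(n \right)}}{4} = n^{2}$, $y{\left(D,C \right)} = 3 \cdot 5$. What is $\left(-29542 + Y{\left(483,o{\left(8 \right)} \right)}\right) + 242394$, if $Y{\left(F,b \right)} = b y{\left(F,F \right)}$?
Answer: $216272$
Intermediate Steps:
$y{\left(D,C \right)} = 15$
$o{\left(n \right)} = -28 + 4 n^{2}$
$Y{\left(F,b \right)} = 15 b$ ($Y{\left(F,b \right)} = b 15 = 15 b$)
$\left(-29542 + Y{\left(483,o{\left(8 \right)} \right)}\right) + 242394 = \left(-29542 + 15 \left(-28 + 4 \cdot 8^{2}\right)\right) + 242394 = \left(-29542 + 15 \left(-28 + 4 \cdot 64\right)\right) + 242394 = \left(-29542 + 15 \left(-28 + 256\right)\right) + 242394 = \left(-29542 + 15 \cdot 228\right) + 242394 = \left(-29542 + 3420\right) + 242394 = -26122 + 242394 = 216272$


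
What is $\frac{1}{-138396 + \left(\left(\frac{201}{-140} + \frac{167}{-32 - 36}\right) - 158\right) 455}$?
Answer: $- \frac{34}{7209927} \approx -4.7157 \cdot 10^{-6}$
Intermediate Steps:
$\frac{1}{-138396 + \left(\left(\frac{201}{-140} + \frac{167}{-32 - 36}\right) - 158\right) 455} = \frac{1}{-138396 + \left(\left(201 \left(- \frac{1}{140}\right) + \frac{167}{-32 - 36}\right) - 158\right) 455} = \frac{1}{-138396 + \left(\left(- \frac{201}{140} + \frac{167}{-68}\right) - 158\right) 455} = \frac{1}{-138396 + \left(\left(- \frac{201}{140} + 167 \left(- \frac{1}{68}\right)\right) - 158\right) 455} = \frac{1}{-138396 + \left(\left(- \frac{201}{140} - \frac{167}{68}\right) - 158\right) 455} = \frac{1}{-138396 + \left(- \frac{4631}{1190} - 158\right) 455} = \frac{1}{-138396 - \frac{2504463}{34}} = \frac{1}{- \frac{7209927}{34}} = - \frac{34}{7209927}$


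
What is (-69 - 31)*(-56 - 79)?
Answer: 13500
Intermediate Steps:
(-69 - 31)*(-56 - 79) = -100*(-135) = 13500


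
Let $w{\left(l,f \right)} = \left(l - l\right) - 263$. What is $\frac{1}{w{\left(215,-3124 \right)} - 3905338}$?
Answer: $- \frac{1}{3905601} \approx -2.5604 \cdot 10^{-7}$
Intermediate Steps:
$w{\left(l,f \right)} = -263$ ($w{\left(l,f \right)} = 0 - 263 = -263$)
$\frac{1}{w{\left(215,-3124 \right)} - 3905338} = \frac{1}{-263 - 3905338} = \frac{1}{-3905601} = - \frac{1}{3905601}$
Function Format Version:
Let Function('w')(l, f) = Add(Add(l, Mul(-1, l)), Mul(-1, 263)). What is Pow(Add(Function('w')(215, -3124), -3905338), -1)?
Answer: Rational(-1, 3905601) ≈ -2.5604e-7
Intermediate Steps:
Function('w')(l, f) = -263 (Function('w')(l, f) = Add(0, -263) = -263)
Pow(Add(Function('w')(215, -3124), -3905338), -1) = Pow(Add(-263, -3905338), -1) = Pow(-3905601, -1) = Rational(-1, 3905601)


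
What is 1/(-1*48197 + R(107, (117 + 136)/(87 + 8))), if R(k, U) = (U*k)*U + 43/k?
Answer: -965675/45809410859 ≈ -2.1080e-5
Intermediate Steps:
R(k, U) = 43/k + k*U² (R(k, U) = k*U² + 43/k = 43/k + k*U²)
1/(-1*48197 + R(107, (117 + 136)/(87 + 8))) = 1/(-1*48197 + (43/107 + 107*((117 + 136)/(87 + 8))²)) = 1/(-48197 + (43*(1/107) + 107*(253/95)²)) = 1/(-48197 + (43/107 + 107*(253*(1/95))²)) = 1/(-48197 + (43/107 + 107*(253/95)²)) = 1/(-48197 + (43/107 + 107*(64009/9025))) = 1/(-48197 + (43/107 + 6848963/9025)) = 1/(-48197 + 733227116/965675) = 1/(-45809410859/965675) = -965675/45809410859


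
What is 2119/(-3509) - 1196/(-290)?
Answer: 61763/17545 ≈ 3.5203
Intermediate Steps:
2119/(-3509) - 1196/(-290) = 2119*(-1/3509) - 1196*(-1/290) = -2119/3509 + 598/145 = 61763/17545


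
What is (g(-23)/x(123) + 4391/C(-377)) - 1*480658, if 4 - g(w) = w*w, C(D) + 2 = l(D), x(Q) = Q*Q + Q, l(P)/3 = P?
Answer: -2768695275295/5760172 ≈ -4.8066e+5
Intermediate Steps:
l(P) = 3*P
x(Q) = Q + Q² (x(Q) = Q² + Q = Q + Q²)
C(D) = -2 + 3*D
g(w) = 4 - w² (g(w) = 4 - w*w = 4 - w²)
(g(-23)/x(123) + 4391/C(-377)) - 1*480658 = ((4 - 1*(-23)²)/((123*(1 + 123))) + 4391/(-2 + 3*(-377))) - 1*480658 = ((4 - 1*529)/((123*124)) + 4391/(-2 - 1131)) - 480658 = ((4 - 529)/15252 + 4391/(-1133)) - 480658 = (-525*1/15252 + 4391*(-1/1133)) - 480658 = (-175/5084 - 4391/1133) - 480658 = -22522119/5760172 - 480658 = -2768695275295/5760172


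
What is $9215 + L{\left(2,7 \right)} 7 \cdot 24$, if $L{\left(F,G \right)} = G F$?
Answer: $11567$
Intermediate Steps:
$L{\left(F,G \right)} = F G$
$9215 + L{\left(2,7 \right)} 7 \cdot 24 = 9215 + 2 \cdot 7 \cdot 7 \cdot 24 = 9215 + 14 \cdot 7 \cdot 24 = 9215 + 98 \cdot 24 = 9215 + 2352 = 11567$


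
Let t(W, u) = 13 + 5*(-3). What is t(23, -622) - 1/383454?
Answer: -766909/383454 ≈ -2.0000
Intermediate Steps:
t(W, u) = -2 (t(W, u) = 13 - 15 = -2)
t(23, -622) - 1/383454 = -2 - 1/383454 = -766909/383454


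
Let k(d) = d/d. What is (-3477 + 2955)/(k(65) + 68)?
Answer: -174/23 ≈ -7.5652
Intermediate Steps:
k(d) = 1
(-3477 + 2955)/(k(65) + 68) = (-3477 + 2955)/(1 + 68) = -522/69 = -522*1/69 = -174/23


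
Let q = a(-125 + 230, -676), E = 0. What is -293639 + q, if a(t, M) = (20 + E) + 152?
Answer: -293467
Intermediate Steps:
a(t, M) = 172 (a(t, M) = (20 + 0) + 152 = 20 + 152 = 172)
q = 172
-293639 + q = -293639 + 172 = -293467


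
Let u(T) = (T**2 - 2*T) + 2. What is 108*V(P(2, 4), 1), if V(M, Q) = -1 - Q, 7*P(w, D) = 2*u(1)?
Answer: -216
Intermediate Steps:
u(T) = 2 + T**2 - 2*T
P(w, D) = 2/7 (P(w, D) = (2*(2 + 1**2 - 2*1))/7 = (2*(2 + 1 - 2))/7 = (2*1)/7 = (1/7)*2 = 2/7)
108*V(P(2, 4), 1) = 108*(-1 - 1*1) = 108*(-1 - 1) = 108*(-2) = -216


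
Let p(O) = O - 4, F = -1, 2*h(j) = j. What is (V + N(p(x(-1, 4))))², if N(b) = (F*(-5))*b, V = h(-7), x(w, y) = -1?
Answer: 3249/4 ≈ 812.25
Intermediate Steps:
h(j) = j/2
V = -7/2 (V = (½)*(-7) = -7/2 ≈ -3.5000)
p(O) = -4 + O
N(b) = 5*b (N(b) = (-1*(-5))*b = 5*b)
(V + N(p(x(-1, 4))))² = (-7/2 + 5*(-4 - 1))² = (-7/2 + 5*(-5))² = (-7/2 - 25)² = (-57/2)² = 3249/4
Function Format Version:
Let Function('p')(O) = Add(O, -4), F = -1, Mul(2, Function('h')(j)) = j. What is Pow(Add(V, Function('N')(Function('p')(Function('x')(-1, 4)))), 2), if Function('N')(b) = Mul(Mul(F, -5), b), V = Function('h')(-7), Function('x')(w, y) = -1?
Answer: Rational(3249, 4) ≈ 812.25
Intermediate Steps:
Function('h')(j) = Mul(Rational(1, 2), j)
V = Rational(-7, 2) (V = Mul(Rational(1, 2), -7) = Rational(-7, 2) ≈ -3.5000)
Function('p')(O) = Add(-4, O)
Function('N')(b) = Mul(5, b) (Function('N')(b) = Mul(Mul(-1, -5), b) = Mul(5, b))
Pow(Add(V, Function('N')(Function('p')(Function('x')(-1, 4)))), 2) = Pow(Add(Rational(-7, 2), Mul(5, Add(-4, -1))), 2) = Pow(Add(Rational(-7, 2), Mul(5, -5)), 2) = Pow(Add(Rational(-7, 2), -25), 2) = Pow(Rational(-57, 2), 2) = Rational(3249, 4)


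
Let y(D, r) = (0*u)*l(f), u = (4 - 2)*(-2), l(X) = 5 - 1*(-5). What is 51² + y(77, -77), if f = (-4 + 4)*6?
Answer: 2601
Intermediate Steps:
f = 0 (f = 0*6 = 0)
l(X) = 10 (l(X) = 5 + 5 = 10)
u = -4 (u = 2*(-2) = -4)
y(D, r) = 0 (y(D, r) = (0*(-4))*10 = 0*10 = 0)
51² + y(77, -77) = 51² + 0 = 2601 + 0 = 2601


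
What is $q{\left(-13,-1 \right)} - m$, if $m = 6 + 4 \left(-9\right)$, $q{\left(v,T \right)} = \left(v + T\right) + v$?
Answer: $3$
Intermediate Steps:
$q{\left(v,T \right)} = T + 2 v$ ($q{\left(v,T \right)} = \left(T + v\right) + v = T + 2 v$)
$m = -30$ ($m = 6 - 36 = -30$)
$q{\left(-13,-1 \right)} - m = \left(-1 + 2 \left(-13\right)\right) - -30 = \left(-1 - 26\right) + 30 = -27 + 30 = 3$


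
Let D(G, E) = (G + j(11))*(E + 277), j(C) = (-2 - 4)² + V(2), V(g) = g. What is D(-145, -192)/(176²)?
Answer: -9095/30976 ≈ -0.29361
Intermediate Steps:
j(C) = 38 (j(C) = (-2 - 4)² + 2 = (-6)² + 2 = 36 + 2 = 38)
D(G, E) = (38 + G)*(277 + E) (D(G, E) = (G + 38)*(E + 277) = (38 + G)*(277 + E))
D(-145, -192)/(176²) = (10526 + 38*(-192) + 277*(-145) - 192*(-145))/(176²) = (10526 - 7296 - 40165 + 27840)/30976 = -9095*1/30976 = -9095/30976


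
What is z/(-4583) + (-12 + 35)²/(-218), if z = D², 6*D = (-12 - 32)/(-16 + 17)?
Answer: -21925175/8991846 ≈ -2.4383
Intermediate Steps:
D = -22/3 (D = ((-12 - 32)/(-16 + 17))/6 = (-44/1)/6 = (-44*1)/6 = (⅙)*(-44) = -22/3 ≈ -7.3333)
z = 484/9 (z = (-22/3)² = 484/9 ≈ 53.778)
z/(-4583) + (-12 + 35)²/(-218) = (484/9)/(-4583) + (-12 + 35)²/(-218) = (484/9)*(-1/4583) + 23²*(-1/218) = -484/41247 + 529*(-1/218) = -484/41247 - 529/218 = -21925175/8991846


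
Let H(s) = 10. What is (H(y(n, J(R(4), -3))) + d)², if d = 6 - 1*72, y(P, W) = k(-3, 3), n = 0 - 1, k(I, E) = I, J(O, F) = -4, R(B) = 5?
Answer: 3136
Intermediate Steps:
n = -1
y(P, W) = -3
d = -66 (d = 6 - 72 = -66)
(H(y(n, J(R(4), -3))) + d)² = (10 - 66)² = (-56)² = 3136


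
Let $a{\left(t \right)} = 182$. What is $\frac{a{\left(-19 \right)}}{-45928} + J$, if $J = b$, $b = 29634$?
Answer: $\frac{680515085}{22964} \approx 29634.0$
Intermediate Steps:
$J = 29634$
$\frac{a{\left(-19 \right)}}{-45928} + J = \frac{182}{-45928} + 29634 = 182 \left(- \frac{1}{45928}\right) + 29634 = - \frac{91}{22964} + 29634 = \frac{680515085}{22964}$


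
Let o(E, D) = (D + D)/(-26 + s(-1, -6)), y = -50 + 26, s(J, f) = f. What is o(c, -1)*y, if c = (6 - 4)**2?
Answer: -3/2 ≈ -1.5000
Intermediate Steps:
c = 4 (c = 2**2 = 4)
y = -24
o(E, D) = -D/16 (o(E, D) = (D + D)/(-26 - 6) = (2*D)/(-32) = (2*D)*(-1/32) = -D/16)
o(c, -1)*y = -1/16*(-1)*(-24) = (1/16)*(-24) = -3/2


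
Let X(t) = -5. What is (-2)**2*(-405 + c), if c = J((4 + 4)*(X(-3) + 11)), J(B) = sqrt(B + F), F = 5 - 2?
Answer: -1620 + 4*sqrt(51) ≈ -1591.4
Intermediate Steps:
F = 3
J(B) = sqrt(3 + B) (J(B) = sqrt(B + 3) = sqrt(3 + B))
c = sqrt(51) (c = sqrt(3 + (4 + 4)*(-5 + 11)) = sqrt(3 + 8*6) = sqrt(3 + 48) = sqrt(51) ≈ 7.1414)
(-2)**2*(-405 + c) = (-2)**2*(-405 + sqrt(51)) = 4*(-405 + sqrt(51)) = -1620 + 4*sqrt(51)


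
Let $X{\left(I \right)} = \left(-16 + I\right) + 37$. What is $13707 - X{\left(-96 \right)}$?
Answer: $13782$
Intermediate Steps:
$X{\left(I \right)} = 21 + I$
$13707 - X{\left(-96 \right)} = 13707 - \left(21 - 96\right) = 13707 - -75 = 13707 + 75 = 13782$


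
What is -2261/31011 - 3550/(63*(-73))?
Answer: 33230237/47539863 ≈ 0.69900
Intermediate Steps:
-2261/31011 - 3550/(63*(-73)) = -2261*1/31011 - 3550/(-4599) = -2261/31011 - 3550*(-1/4599) = -2261/31011 + 3550/4599 = 33230237/47539863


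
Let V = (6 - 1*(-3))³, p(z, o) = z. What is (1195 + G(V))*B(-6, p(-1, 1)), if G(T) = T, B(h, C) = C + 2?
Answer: 1924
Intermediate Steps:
V = 729 (V = (6 + 3)³ = 9³ = 729)
B(h, C) = 2 + C
(1195 + G(V))*B(-6, p(-1, 1)) = (1195 + 729)*(2 - 1) = 1924*1 = 1924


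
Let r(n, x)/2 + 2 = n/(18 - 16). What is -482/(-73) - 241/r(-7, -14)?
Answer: 22895/803 ≈ 28.512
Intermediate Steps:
r(n, x) = -4 + n (r(n, x) = -4 + 2*(n/(18 - 16)) = -4 + 2*(n/2) = -4 + n)
-482/(-73) - 241/r(-7, -14) = -482/(-73) - 241/(-4 - 7) = -482*(-1/73) - 241/(-11) = 482/73 - 241*(-1/11) = 482/73 + 241/11 = 22895/803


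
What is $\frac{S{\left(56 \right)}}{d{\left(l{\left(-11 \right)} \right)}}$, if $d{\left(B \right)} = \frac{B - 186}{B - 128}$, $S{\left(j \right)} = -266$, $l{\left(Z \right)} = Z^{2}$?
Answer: $- \frac{1862}{65} \approx -28.646$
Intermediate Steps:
$d{\left(B \right)} = \frac{-186 + B}{-128 + B}$
$\frac{S{\left(56 \right)}}{d{\left(l{\left(-11 \right)} \right)}} = - \frac{266}{\frac{1}{-128 + \left(-11\right)^{2}} \left(-186 + \left(-11\right)^{2}\right)} = - \frac{266}{\frac{1}{-128 + 121} \left(-186 + 121\right)} = - \frac{266}{\frac{1}{-7} \left(-65\right)} = - \frac{266}{\left(- \frac{1}{7}\right) \left(-65\right)} = - \frac{266}{\frac{65}{7}} = \left(-266\right) \frac{7}{65} = - \frac{1862}{65}$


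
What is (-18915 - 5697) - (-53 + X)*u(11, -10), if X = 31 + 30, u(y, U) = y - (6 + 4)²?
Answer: -23900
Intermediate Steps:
u(y, U) = -100 + y (u(y, U) = y - 1*10² = y - 1*100 = y - 100 = -100 + y)
X = 61
(-18915 - 5697) - (-53 + X)*u(11, -10) = (-18915 - 5697) - (-53 + 61)*(-100 + 11) = -24612 - 8*(-89) = -24612 - 1*(-712) = -24612 + 712 = -23900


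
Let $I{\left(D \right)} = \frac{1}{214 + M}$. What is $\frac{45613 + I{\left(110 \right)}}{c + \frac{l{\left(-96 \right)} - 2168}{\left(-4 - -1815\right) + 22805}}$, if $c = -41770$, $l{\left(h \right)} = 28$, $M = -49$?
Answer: $- \frac{46315902484}{42413763975} \approx -1.092$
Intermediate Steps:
$I{\left(D \right)} = \frac{1}{165}$ ($I{\left(D \right)} = \frac{1}{214 - 49} = \frac{1}{165}$)
$\frac{45613 + I{\left(110 \right)}}{c + \frac{l{\left(-96 \right)} - 2168}{\left(-4 - -1815\right) + 22805}} = \frac{45613 + \frac{1}{165}}{-41770 + \frac{28 - 2168}{\left(-4 - -1815\right) + 22805}} = \frac{7526146}{165 \left(-41770 - \frac{2140}{\left(-4 + 1815\right) + 22805}\right)} = \frac{7526146}{165 \left(-41770 - \frac{2140}{1811 + 22805}\right)} = \frac{7526146}{165 \left(-41770 - \frac{2140}{24616}\right)} = \frac{7526146}{165 \left(-41770 - \frac{535}{6154}\right)} = \frac{7526146}{165 \left(- \frac{257053115}{6154}\right)} = \frac{7526146}{165} \left(- \frac{6154}{257053115}\right) = - \frac{46315902484}{42413763975}$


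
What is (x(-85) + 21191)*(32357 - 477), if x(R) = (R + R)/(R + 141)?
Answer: 4728306110/7 ≈ 6.7547e+8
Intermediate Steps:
x(R) = 2*R/(141 + R) (x(R) = (2*R)/(141 + R) = 2*R/(141 + R))
(x(-85) + 21191)*(32357 - 477) = (2*(-85)/(141 - 85) + 21191)*(32357 - 477) = (2*(-85)/56 + 21191)*31880 = (2*(-85)*(1/56) + 21191)*31880 = (-85/28 + 21191)*31880 = (593263/28)*31880 = 4728306110/7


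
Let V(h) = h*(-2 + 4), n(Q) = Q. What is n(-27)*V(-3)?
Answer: 162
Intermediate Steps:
V(h) = 2*h (V(h) = h*2 = 2*h)
n(-27)*V(-3) = -54*(-3) = -27*(-6) = 162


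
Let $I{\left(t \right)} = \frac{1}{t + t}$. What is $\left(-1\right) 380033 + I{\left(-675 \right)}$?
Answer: $- \frac{513044551}{1350} \approx -3.8003 \cdot 10^{5}$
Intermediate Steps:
$I{\left(t \right)} = \frac{1}{2 t}$
$\left(-1\right) 380033 + I{\left(-675 \right)} = \left(-1\right) 380033 + \frac{1}{2 \left(-675\right)} = -380033 + \frac{1}{2} \left(- \frac{1}{675}\right) = -380033 - \frac{1}{1350} = - \frac{513044551}{1350}$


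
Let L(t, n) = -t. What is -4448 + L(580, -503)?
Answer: -5028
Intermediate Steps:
-4448 + L(580, -503) = -4448 - 1*580 = -4448 - 580 = -5028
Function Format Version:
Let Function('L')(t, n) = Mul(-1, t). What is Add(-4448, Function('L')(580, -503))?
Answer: -5028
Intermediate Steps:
Add(-4448, Function('L')(580, -503)) = Add(-4448, Mul(-1, 580)) = Add(-4448, -580) = -5028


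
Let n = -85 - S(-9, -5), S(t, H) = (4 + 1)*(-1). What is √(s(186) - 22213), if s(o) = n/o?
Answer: I*√192123957/93 ≈ 149.04*I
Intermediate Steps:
S(t, H) = -5 (S(t, H) = 5*(-1) = -5)
n = -80 (n = -85 - 1*(-5) = -85 + 5 = -80)
s(o) = -80/o
√(s(186) - 22213) = √(-80/186 - 22213) = √(-80*1/186 - 22213) = √(-40/93 - 22213) = √(-2065849/93) = I*√192123957/93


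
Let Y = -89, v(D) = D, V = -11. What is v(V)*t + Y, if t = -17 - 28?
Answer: 406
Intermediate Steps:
t = -45
v(V)*t + Y = -11*(-45) - 89 = 495 - 89 = 406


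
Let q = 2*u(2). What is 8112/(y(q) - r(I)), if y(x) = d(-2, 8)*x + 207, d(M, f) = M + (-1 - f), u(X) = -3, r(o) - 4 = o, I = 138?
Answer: 8112/131 ≈ 61.924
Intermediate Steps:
r(o) = 4 + o
d(M, f) = -1 + M - f
q = -6 (q = 2*(-3) = -6)
y(x) = 207 - 11*x (y(x) = (-1 - 2 - 1*8)*x + 207 = (-1 - 2 - 8)*x + 207 = -11*x + 207 = 207 - 11*x)
8112/(y(q) - r(I)) = 8112/((207 - 11*(-6)) - (4 + 138)) = 8112/((207 + 66) - 1*142) = 8112/(273 - 142) = 8112/131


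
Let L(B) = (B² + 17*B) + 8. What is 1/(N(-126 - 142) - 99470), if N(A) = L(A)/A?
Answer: -67/6681309 ≈ -1.0028e-5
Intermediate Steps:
L(B) = 8 + B² + 17*B
N(A) = (8 + A² + 17*A)/A
1/(N(-126 - 142) - 99470) = 1/((17 + (-126 - 142) + 8/(-126 - 142)) - 99470) = 1/((17 - 268 + 8/(-268)) - 99470) = 1/((17 - 268 + 8*(-1/268)) - 99470) = 1/((17 - 268 - 2/67) - 99470) = 1/(-16819/67 - 99470) = 1/(-6681309/67) = -67/6681309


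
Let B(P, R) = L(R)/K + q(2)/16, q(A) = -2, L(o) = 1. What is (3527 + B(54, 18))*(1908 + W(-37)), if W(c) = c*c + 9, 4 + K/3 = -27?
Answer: 139071311/12 ≈ 1.1589e+7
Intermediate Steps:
K = -93 (K = -12 + 3*(-27) = -12 - 81 = -93)
B(P, R) = -101/744 (B(P, R) = 1/(-93) - 2/16 = 1*(-1/93) - 2*1/16 = -1/93 - ⅛ = -101/744)
W(c) = 9 + c² (W(c) = c² + 9 = 9 + c²)
(3527 + B(54, 18))*(1908 + W(-37)) = (3527 - 101/744)*(1908 + (9 + (-37)²)) = 2623987*(1908 + (9 + 1369))/744 = 2623987*(1908 + 1378)/744 = (2623987/744)*3286 = 139071311/12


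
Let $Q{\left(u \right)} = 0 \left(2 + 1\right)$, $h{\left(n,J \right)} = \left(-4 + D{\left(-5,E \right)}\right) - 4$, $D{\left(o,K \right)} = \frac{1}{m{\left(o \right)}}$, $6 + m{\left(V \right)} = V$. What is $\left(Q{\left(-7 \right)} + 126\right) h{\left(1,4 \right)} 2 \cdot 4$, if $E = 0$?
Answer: $- \frac{89712}{11} \approx -8155.6$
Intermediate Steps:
$m{\left(V \right)} = -6 + V$
$D{\left(o,K \right)} = \frac{1}{-6 + o}$
$h{\left(n,J \right)} = - \frac{89}{11}$ ($h{\left(n,J \right)} = \left(-4 + \frac{1}{-6 - 5}\right) - 4 = \left(-4 + \frac{1}{-11}\right) - 4 = \left(-4 - \frac{1}{11}\right) - 4 = - \frac{45}{11} - 4 = - \frac{89}{11}$)
$Q{\left(u \right)} = 0$ ($Q{\left(u \right)} = 0 \cdot 3 = 0$)
$\left(Q{\left(-7 \right)} + 126\right) h{\left(1,4 \right)} 2 \cdot 4 = \left(0 + 126\right) \left(- \frac{89 \cdot 2 \cdot 4}{11}\right) = 126 \left(\left(- \frac{89}{11}\right) 8\right) = 126 \left(- \frac{712}{11}\right) = - \frac{89712}{11}$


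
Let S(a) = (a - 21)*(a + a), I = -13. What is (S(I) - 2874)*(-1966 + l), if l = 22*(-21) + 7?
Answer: 4817790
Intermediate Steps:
S(a) = 2*a*(-21 + a) (S(a) = (-21 + a)*(2*a) = 2*a*(-21 + a))
l = -455 (l = -462 + 7 = -455)
(S(I) - 2874)*(-1966 + l) = (2*(-13)*(-21 - 13) - 2874)*(-1966 - 455) = (2*(-13)*(-34) - 2874)*(-2421) = (884 - 2874)*(-2421) = -1990*(-2421) = 4817790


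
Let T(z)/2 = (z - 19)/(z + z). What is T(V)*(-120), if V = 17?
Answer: 240/17 ≈ 14.118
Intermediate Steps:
T(z) = (-19 + z)/z (T(z) = 2*((z - 19)/(z + z)) = 2*((-19 + z)/((2*z))) = 2*((-19 + z)*(1/(2*z))) = 2*((-19 + z)/(2*z)) = (-19 + z)/z)
T(V)*(-120) = ((-19 + 17)/17)*(-120) = ((1/17)*(-2))*(-120) = -2/17*(-120) = 240/17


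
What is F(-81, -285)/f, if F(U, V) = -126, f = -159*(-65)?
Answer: -42/3445 ≈ -0.012192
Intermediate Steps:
f = 10335
F(-81, -285)/f = -126/10335 = -126*1/10335 = -42/3445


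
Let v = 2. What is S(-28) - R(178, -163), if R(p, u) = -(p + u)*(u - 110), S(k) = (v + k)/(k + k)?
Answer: -114647/28 ≈ -4094.5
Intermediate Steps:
S(k) = (2 + k)/(2*k) (S(k) = (2 + k)/(k + k) = (2 + k)/((2*k)) = (2 + k)*(1/(2*k)) = (2 + k)/(2*k))
R(p, u) = -(-110 + u)*(p + u) (R(p, u) = -(p + u)*(-110 + u) = -(-110 + u)*(p + u))
S(-28) - R(178, -163) = (1/2)*(2 - 28)/(-28) - (-1*(-163)**2 + 110*178 + 110*(-163) - 1*178*(-163)) = (1/2)*(-1/28)*(-26) - (-1*26569 + 19580 - 17930 + 29014) = 13/28 - (-26569 + 19580 - 17930 + 29014) = 13/28 - 1*4095 = 13/28 - 4095 = -114647/28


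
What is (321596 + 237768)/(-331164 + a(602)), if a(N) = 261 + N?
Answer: -559364/330301 ≈ -1.6935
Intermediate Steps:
(321596 + 237768)/(-331164 + a(602)) = (321596 + 237768)/(-331164 + (261 + 602)) = 559364/(-331164 + 863) = 559364/(-330301) = 559364*(-1/330301) = -559364/330301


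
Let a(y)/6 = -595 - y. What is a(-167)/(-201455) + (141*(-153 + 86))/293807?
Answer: -1148649009/59188889185 ≈ -0.019406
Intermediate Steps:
a(y) = -3570 - 6*y (a(y) = 6*(-595 - y) = -3570 - 6*y)
a(-167)/(-201455) + (141*(-153 + 86))/293807 = (-3570 - 6*(-167))/(-201455) + (141*(-153 + 86))/293807 = (-3570 + 1002)*(-1/201455) + (141*(-67))*(1/293807) = -2568*(-1/201455) - 9447*1/293807 = 2568/201455 - 9447/293807 = -1148649009/59188889185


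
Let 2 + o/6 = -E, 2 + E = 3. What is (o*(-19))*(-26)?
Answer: -8892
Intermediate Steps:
E = 1 (E = -2 + 3 = 1)
o = -18 (o = -12 + 6*(-1*1) = -12 + 6*(-1) = -12 - 6 = -18)
(o*(-19))*(-26) = -18*(-19)*(-26) = 342*(-26) = -8892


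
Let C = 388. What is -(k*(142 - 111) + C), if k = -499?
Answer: 15081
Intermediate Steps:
-(k*(142 - 111) + C) = -(-499*(142 - 111) + 388) = -(-499*31 + 388) = -(-15469 + 388) = -1*(-15081) = 15081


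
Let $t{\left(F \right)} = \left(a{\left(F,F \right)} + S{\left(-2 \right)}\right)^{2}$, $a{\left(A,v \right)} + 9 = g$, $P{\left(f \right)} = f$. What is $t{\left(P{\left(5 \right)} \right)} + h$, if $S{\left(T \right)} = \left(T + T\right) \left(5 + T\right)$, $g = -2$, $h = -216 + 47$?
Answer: $360$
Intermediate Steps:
$h = -169$
$S{\left(T \right)} = 2 T \left(5 + T\right)$
$a{\left(A,v \right)} = -11$ ($a{\left(A,v \right)} = -9 - 2 = -11$)
$t{\left(F \right)} = 529$ ($t{\left(F \right)} = \left(-11 + 2 \left(-2\right) \left(5 - 2\right)\right)^{2} = \left(-11 + 2 \left(-2\right) 3\right)^{2} = \left(-11 - 12\right)^{2} = \left(-23\right)^{2} = 529$)
$t{\left(P{\left(5 \right)} \right)} + h = 529 - 169 = 360$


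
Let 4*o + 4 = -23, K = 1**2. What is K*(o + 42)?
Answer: 141/4 ≈ 35.250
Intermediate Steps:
K = 1
o = -27/4 (o = -1 + (1/4)*(-23) = -1 - 23/4 = -27/4 ≈ -6.7500)
K*(o + 42) = 1*(-27/4 + 42) = 1*(141/4) = 141/4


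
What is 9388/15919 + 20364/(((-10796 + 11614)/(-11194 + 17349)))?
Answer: 997650912682/6510871 ≈ 1.5323e+5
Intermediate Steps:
9388/15919 + 20364/(((-10796 + 11614)/(-11194 + 17349))) = 9388*(1/15919) + 20364/((818/6155)) = 9388/15919 + 20364/((818*(1/6155))) = 9388/15919 + 20364/(818/6155) = 9388/15919 + 20364*(6155/818) = 9388/15919 + 62670210/409 = 997650912682/6510871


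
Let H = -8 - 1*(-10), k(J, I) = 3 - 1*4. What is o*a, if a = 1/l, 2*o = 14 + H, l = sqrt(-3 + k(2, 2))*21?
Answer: -4*I/21 ≈ -0.19048*I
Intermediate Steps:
k(J, I) = -1 (k(J, I) = 3 - 4 = -1)
H = 2 (H = -8 + 10 = 2)
l = 42*I (l = sqrt(-3 - 1)*21 = sqrt(-4)*21 = (2*I)*21 = 42*I ≈ 42.0*I)
o = 8 (o = (14 + 2)/2 = (1/2)*16 = 8)
a = -I/42 (a = 1/(42*I) = -I/42 ≈ -0.02381*I)
o*a = 8*(-I/42) = -4*I/21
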